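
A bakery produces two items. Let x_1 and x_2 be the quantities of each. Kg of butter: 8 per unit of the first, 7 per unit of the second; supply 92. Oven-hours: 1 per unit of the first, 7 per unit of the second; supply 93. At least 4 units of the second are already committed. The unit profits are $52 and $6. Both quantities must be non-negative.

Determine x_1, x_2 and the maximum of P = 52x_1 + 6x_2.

x_1 = 8, x_2 = 4, maximum P = 440

Vertices and P = 52x_1 + 6x_2:
  (0, 92/7) → P = 552/7
  (0, 4) → P = 24
  (8, 4) → P = 440

The binding constraints are 8x_1 + 7x_2 = 92 and x_2 = 4.
Solving simultaneously gives x_1 = 8, x_2 = 4.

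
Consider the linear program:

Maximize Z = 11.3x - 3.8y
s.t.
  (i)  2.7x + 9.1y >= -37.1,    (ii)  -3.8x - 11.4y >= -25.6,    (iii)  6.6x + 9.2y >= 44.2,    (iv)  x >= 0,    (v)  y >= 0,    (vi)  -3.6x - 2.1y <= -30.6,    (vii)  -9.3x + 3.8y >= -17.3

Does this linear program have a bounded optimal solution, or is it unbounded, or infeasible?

infeasible

The boundaries x = 0 and -3.6x - 2.1y = -30.6 meet at (0, 102/7), but that point violates -3.8x - 11.4y ≥ -25.6. Every candidate vertex is excluded by some other constraint, so the feasible region is empty.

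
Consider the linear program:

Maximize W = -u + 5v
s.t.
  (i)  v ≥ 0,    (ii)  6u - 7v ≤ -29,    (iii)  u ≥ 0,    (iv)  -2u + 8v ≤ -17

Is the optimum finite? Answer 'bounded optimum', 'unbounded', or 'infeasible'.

The boundaries v = 0 and -2u + 8v = -17 meet at (17/2, 0), but that point violates 6u - 7v ≤ -29. Every candidate vertex is excluded by some other constraint, so the feasible region is empty.

infeasible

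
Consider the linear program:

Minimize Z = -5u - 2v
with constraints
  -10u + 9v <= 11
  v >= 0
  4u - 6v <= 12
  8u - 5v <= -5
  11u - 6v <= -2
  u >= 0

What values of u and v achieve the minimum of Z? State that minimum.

Extreme points and Z = -5u - 2v:
  (5/11, 19/11) → Z = -63/11
  (0, 11/9) → Z = -22/9
  (0, 1) → Z = -2

The optimum lies where -10u + 9v = 11 and 8u - 5v = -5.
Solving simultaneously gives u = 5/11, v = 19/11.

u = 5/11, v = 19/11, minimum Z = -63/11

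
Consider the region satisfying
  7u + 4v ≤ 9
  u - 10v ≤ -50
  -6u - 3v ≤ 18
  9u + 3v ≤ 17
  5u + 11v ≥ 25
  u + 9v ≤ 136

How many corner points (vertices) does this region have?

Intersecting each pair of boundary lines and keeping only the points that satisfy every inequality leaves:
  (-55/37, 359/74)
  (-463/59, 943/59)
  (-300/61, 275/61)
  (-91/17, 80/17)
  (-190/17, 278/17)

5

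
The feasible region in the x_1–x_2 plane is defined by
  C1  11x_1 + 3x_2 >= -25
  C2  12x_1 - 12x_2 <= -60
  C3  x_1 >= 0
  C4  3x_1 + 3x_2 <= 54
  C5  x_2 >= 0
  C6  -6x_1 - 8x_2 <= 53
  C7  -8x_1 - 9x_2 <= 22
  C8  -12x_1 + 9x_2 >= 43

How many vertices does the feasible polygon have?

4

Of the 28 pairwise boundary intersections, those satisfying every inequality are:
  (0, 5)
  (2/3, 17/3)
  (0, 18)
  (17/3, 37/3)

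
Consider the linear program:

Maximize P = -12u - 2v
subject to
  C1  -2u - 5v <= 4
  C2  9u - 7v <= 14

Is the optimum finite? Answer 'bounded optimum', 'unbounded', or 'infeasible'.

From the feasible point (42/59, -64/59), moving in the direction (-5, 2) keeps every constraint satisfied while P increases without bound.

unbounded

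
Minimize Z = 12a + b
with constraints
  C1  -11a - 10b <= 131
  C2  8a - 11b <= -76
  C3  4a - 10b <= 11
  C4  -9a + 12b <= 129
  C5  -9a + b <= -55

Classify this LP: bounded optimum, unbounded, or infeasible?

bounded optimum

Corner points and Z = 12a + b:
  (681/91, 1124/91) → Z = 1328/13
  (263/33, 184/11) → Z = 1236/11
The feasible region has finitely many vertices and no improving ray; the minimum is 1328/13 at (681/91, 1124/91).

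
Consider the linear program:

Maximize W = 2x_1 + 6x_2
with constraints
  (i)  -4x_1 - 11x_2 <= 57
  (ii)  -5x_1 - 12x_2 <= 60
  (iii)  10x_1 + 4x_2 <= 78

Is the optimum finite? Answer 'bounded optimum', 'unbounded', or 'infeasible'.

From the feasible point (24/7, -45/7), moving in the direction (-4, 10) keeps every constraint satisfied while W increases without bound.

unbounded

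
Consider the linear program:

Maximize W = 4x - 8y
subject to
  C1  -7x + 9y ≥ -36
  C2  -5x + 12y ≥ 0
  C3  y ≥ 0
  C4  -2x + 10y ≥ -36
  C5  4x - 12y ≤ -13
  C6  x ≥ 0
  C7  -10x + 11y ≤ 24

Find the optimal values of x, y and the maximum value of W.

Corner points and W = 4x - 8y:
  (183/16, 235/48) → W = 79/12
  (0, 13/12) → W = -26/3
  (0, 24/11) → W = -192/11
The feasible region is unbounded (it extends along (11, 10), (9, 7)), but W strictly decreases along every unbounded feasible direction, so there is no improving ray and the maximum is attained at a vertex.

x = 183/16, y = 235/48, maximum W = 79/12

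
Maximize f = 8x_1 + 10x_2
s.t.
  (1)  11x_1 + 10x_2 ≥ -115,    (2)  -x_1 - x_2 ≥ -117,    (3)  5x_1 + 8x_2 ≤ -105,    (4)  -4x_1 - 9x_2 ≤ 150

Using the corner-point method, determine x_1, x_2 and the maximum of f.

x_1 = 255/13, x_2 = -330/13, maximum f = -1260/13

Feasible corners and f = 8x_1 + 10x_2:
  (65/19, -290/19) → f = -2380/19
  (465/59, -1190/59) → f = -8180/59
  (255/13, -330/13) → f = -1260/13

At the optimal vertex, 5x_1 + 8x_2 = -105 and -4x_1 - 9x_2 = 150.
Solving simultaneously gives x_1 = 255/13, x_2 = -330/13.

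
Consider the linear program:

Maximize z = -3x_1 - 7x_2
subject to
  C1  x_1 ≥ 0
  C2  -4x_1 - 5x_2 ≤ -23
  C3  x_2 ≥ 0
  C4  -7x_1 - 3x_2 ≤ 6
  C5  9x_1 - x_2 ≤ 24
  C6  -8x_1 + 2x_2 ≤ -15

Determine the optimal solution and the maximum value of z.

x_1 = 143/49, x_2 = 111/49, maximum z = -1206/49

The binding constraints are -4x_1 - 5x_2 = -23 and 9x_1 - x_2 = 24.
Solving simultaneously gives x_1 = 143/49, x_2 = 111/49.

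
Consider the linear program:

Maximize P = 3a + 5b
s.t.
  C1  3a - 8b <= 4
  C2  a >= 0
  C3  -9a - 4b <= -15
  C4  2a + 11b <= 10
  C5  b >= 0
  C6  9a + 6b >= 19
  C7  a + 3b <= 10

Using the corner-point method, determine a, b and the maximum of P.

Feasible corners and P = 3a + 5b:
  (124/49, 22/49) → P = 482/49
  (88/45, 7/30) → P = 211/30
  (149/87, 52/87) → P = 707/87

The binding constraints are 3a - 8b = 4 and 2a + 11b = 10.
Solving simultaneously gives a = 124/49, b = 22/49.

a = 124/49, b = 22/49, maximum P = 482/49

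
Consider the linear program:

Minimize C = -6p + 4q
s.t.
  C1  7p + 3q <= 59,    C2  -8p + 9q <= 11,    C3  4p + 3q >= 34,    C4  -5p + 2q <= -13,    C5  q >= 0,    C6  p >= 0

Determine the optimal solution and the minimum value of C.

p = 25/3, q = 2/9, minimum C = -442/9

Corner points and C = -6p + 4q:
  (166/29, 183/29) → C = -264/29
  (25/3, 2/9) → C = -442/9
  (139/29, 159/29) → C = -198/29
  (107/23, 118/23) → C = -170/23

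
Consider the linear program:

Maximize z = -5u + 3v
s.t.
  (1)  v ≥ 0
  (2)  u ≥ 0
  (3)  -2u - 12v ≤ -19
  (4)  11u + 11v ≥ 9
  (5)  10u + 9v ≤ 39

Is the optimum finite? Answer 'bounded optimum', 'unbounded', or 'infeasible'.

Extreme points and z = -5u + 3v:
  (0, 19/12) → z = 19/4
  (0, 13/3) → z = 13
  (99/34, 56/51) → z = -383/34
The feasible region has finitely many vertices and no improving ray; the maximum is 13 at (0, 13/3).

bounded optimum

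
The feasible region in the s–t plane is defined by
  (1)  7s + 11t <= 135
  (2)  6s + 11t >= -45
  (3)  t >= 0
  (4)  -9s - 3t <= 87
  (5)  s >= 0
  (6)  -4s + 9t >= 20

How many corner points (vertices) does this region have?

3

Intersecting each pair of boundary lines and keeping only the points that satisfy every inequality leaves:
  (0, 135/11)
  (995/107, 680/107)
  (0, 20/9)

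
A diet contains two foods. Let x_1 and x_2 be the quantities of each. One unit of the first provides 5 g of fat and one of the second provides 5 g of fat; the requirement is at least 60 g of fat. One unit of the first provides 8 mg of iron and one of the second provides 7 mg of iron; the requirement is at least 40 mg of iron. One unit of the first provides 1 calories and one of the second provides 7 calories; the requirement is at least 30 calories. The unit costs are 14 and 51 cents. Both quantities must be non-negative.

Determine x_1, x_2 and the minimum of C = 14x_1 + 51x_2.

x_1 = 9, x_2 = 3, minimum C = 279

Vertices and C = 14x_1 + 51x_2:
  (0, 12) → C = 612
  (30, 0) → C = 420
  (9, 3) → C = 279
The feasible region is unbounded (it extends along (0, 1), (1, 0)), but C strictly increases along every unbounded feasible direction, so there is no improving ray and the minimum is attained at a vertex.

At the optimal vertex, 5x_1 + 5x_2 = 60 and x_1 + 7x_2 = 30.
Solving simultaneously gives x_1 = 9, x_2 = 3.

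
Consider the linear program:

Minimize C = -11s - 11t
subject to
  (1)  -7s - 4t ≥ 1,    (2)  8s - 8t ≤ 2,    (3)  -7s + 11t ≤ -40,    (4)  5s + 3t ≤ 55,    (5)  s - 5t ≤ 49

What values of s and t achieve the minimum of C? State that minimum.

Extreme points and C = -11s - 11t:
  (-149/16, -153/16) → C = 1661/8
  (-191/16, -195/16) → C = 2123/8
  (-113/8, -101/8) → C = 1177/4

At the optimal vertex, 8s - 8t = 2 and -7s + 11t = -40.
Solving simultaneously gives s = -149/16, t = -153/16.

s = -149/16, t = -153/16, minimum C = 1661/8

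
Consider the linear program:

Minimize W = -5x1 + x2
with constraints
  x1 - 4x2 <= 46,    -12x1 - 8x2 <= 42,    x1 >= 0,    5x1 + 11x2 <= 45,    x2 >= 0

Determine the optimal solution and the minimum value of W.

Extreme points and W = -5x1 + x2:
  (0, 45/11) → W = 45/11
  (0, 0) → W = 0
  (9, 0) → W = -45

x1 = 9, x2 = 0, minimum W = -45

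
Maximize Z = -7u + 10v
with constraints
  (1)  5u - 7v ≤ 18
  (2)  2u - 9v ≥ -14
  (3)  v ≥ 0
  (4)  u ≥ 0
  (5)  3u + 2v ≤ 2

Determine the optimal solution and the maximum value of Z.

Feasible corners and Z = -7u + 10v:
  (0, 0) → Z = 0
  (2/3, 0) → Z = -14/3
  (0, 1) → Z = 10

At the optimal vertex, u = 0 and 3u + 2v = 2.
Solving simultaneously gives u = 0, v = 1.

u = 0, v = 1, maximum Z = 10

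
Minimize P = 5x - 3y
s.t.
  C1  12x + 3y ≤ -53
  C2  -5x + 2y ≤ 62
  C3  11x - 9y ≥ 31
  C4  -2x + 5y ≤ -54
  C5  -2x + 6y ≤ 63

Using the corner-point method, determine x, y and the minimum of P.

x = -620/23, y = -837/23, minimum P = -589/23

Feasible corners and P = 5x - 3y:
  (-103/66, -377/33) → P = 1747/66
  (-620/23, -837/23) → P = -589/23
  (-331/37, -532/37) → P = -59/37
The feasible region is unbounded (it extends along (-2, -5), (1, -4)), but P strictly increases along every unbounded feasible direction, so there is no improving ray and the minimum is attained at a vertex.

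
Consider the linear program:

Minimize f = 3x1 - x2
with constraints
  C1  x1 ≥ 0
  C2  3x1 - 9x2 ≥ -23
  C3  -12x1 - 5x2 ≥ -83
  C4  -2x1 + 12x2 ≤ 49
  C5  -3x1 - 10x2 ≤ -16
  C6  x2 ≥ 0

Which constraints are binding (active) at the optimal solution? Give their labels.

C1 and C2

Vertices and f = 3x1 - x2:
  (0, 23/9) → f = -23/9
  (0, 8/5) → f = -8/5
  (632/123, 175/41) → f = 457/41
  (83/12, 0) → f = 83/4
  (16/3, 0) → f = 16

The minimum is at (0, 23/9). Substituting into each constraint, equality holds for C1 and C2; the remaining constraints have slack.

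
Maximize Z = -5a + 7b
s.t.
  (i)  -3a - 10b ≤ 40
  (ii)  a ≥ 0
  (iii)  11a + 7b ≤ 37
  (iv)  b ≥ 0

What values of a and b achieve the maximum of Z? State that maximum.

a = 0, b = 37/7, maximum Z = 37

Vertices and Z = -5a + 7b:
  (0, 37/7) → Z = 37
  (0, 0) → Z = 0
  (37/11, 0) → Z = -185/11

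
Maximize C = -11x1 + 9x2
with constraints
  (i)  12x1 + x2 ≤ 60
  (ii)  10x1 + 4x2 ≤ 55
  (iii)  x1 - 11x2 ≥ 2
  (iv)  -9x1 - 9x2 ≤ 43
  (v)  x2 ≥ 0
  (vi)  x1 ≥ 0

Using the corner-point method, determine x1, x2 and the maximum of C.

x1 = 2, x2 = 0, maximum C = -22

Vertices and C = -11x1 + 9x2:
  (662/133, 36/133) → C = -994/19
  (5, 0) → C = -55
  (2, 0) → C = -22

The binding constraints are x1 - 11x2 = 2 and x2 = 0.
Solving simultaneously gives x1 = 2, x2 = 0.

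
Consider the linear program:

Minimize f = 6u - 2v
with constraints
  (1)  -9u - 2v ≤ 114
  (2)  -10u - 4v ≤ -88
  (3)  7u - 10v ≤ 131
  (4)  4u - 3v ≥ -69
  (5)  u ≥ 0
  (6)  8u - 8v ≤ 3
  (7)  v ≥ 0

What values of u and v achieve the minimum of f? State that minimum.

u = 0, v = 23, minimum f = -46

Corner points and f = 6u - 2v:
  (0, 22) → f = -44
  (179/28, 337/56) → f = 737/28
  (0, 23) → f = -46
The feasible region is unbounded (it extends along (1, 1), (3, 4)), but f strictly increases along every unbounded feasible direction, so there is no improving ray and the minimum is attained at a vertex.

The binding constraints are 4u - 3v = -69 and u = 0.
Solving simultaneously gives u = 0, v = 23.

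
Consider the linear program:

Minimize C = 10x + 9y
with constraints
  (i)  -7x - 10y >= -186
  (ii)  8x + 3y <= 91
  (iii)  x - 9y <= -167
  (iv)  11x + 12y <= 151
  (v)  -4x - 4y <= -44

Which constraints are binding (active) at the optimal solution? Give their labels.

Vertices and C = 10x + 9y:
  (-215/37, 1988/111) → C = 3814/37
  (-34/5, 89/5) → C = 461/5
  (-19, 30) → C = 80

The minimum is at (-19, 30). Substituting into each constraint, equality holds for (iv) and (v); the remaining constraints have slack.

(iv) and (v)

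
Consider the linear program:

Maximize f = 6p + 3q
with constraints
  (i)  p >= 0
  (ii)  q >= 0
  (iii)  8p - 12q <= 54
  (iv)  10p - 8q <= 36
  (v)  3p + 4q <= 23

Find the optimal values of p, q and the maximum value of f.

p = 41/8, q = 61/32, maximum f = 1167/32

Corner points and f = 6p + 3q:
  (0, 0) → f = 0
  (0, 23/4) → f = 69/4
  (18/5, 0) → f = 108/5
  (41/8, 61/32) → f = 1167/32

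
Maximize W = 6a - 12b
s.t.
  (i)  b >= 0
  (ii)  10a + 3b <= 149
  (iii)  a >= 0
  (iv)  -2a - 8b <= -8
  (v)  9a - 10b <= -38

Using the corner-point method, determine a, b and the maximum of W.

a = 0, b = 19/5, maximum W = -228/5

Corner points and W = 6a - 12b:
  (0, 149/3) → W = -596
  (1376/127, 1721/127) → W = -12396/127
  (0, 19/5) → W = -228/5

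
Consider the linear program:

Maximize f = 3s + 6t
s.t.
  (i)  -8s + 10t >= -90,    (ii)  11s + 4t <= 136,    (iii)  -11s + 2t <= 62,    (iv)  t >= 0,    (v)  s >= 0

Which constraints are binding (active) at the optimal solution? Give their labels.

(ii) and (iii)

Corner points and f = 3s + 6t:
  (860/71, 49/71) → f = 2874/71
  (45/4, 0) → f = 135/4
  (4/11, 33) → f = 2190/11
  (0, 31) → f = 186
  (0, 0) → f = 0

The maximum is at (4/11, 33). Substituting into each constraint, equality holds for (ii) and (iii); the remaining constraints have slack.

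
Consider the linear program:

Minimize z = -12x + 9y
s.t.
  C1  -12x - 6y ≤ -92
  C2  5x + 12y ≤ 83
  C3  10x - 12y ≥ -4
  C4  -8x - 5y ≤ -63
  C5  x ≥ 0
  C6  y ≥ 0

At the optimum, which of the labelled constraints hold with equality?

Feasible corners and z = -12x + 9y:
  (101/19, 268/57) → z = -408/19
  (41/6, 5/3) → z = -67
  (83/5, 0) → z = -996/5
  (63/8, 0) → z = -189/2

The minimum is at (83/5, 0). Substituting into each constraint, equality holds for C2 and C6; the remaining constraints have slack.

C2 and C6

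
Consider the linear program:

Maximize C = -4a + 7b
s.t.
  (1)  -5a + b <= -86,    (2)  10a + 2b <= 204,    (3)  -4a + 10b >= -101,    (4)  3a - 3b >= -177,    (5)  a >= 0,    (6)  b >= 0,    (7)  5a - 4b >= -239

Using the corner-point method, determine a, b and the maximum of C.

Vertices and C = -4a + 7b:
  (94/5, 8) → C = -96/5
  (86/5, 0) → C = -344/5
  (102/5, 0) → C = -408/5

a = 94/5, b = 8, maximum C = -96/5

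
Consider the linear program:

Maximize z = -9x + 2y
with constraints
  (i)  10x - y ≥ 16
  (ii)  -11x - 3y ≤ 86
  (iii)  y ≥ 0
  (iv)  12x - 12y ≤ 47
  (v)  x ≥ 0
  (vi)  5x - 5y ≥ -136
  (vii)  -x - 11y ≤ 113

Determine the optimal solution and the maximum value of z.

Feasible corners and z = -9x + 2y:
  (8/5, 0) → z = -72/5
  (24/5, 32) → z = 104/5
  (47/12, 0) → z = -141/4
The feasible region is unbounded (it extends along (1, 1)), but z strictly decreases along every unbounded feasible direction, so there is no improving ray and the maximum is attained at a vertex.

x = 24/5, y = 32, maximum z = 104/5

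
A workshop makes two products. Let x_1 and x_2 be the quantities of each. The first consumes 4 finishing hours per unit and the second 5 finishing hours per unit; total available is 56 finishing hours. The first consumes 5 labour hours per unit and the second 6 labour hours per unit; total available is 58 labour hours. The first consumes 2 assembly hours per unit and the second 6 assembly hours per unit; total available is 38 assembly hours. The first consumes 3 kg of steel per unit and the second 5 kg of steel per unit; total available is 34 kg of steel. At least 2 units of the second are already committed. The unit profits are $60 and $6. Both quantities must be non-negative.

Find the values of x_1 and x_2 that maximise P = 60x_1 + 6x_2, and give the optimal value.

x_1 = 8, x_2 = 2, maximum P = 492

Vertices and P = 60x_1 + 6x_2:
  (0, 19/3) → P = 38
  (0, 2) → P = 12
  (7/4, 23/4) → P = 279/2
  (8, 2) → P = 492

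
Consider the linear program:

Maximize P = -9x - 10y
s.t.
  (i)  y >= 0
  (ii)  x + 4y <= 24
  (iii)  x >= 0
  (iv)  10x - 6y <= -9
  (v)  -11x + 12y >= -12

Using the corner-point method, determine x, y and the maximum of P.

x = 0, y = 3/2, maximum P = -15

Corner points and P = -9x - 10y:
  (0, 6) → P = -60
  (54/23, 249/46) → P = -1731/23
  (0, 3/2) → P = -15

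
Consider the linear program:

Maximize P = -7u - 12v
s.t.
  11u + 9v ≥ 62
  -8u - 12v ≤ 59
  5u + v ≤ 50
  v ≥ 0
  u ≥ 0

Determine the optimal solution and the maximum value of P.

u = 62/11, v = 0, maximum P = -434/11

At the optimal vertex, 11u + 9v = 62 and v = 0.
Solving simultaneously gives u = 62/11, v = 0.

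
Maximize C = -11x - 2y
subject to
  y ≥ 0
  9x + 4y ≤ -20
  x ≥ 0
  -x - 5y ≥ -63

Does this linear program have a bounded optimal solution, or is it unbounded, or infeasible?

The boundaries y = 0 and 9x + 4y = -20 meet at (-20/9, 0), but that point violates x ≥ 0. Every candidate vertex is excluded by some other constraint, so the feasible region is empty.

infeasible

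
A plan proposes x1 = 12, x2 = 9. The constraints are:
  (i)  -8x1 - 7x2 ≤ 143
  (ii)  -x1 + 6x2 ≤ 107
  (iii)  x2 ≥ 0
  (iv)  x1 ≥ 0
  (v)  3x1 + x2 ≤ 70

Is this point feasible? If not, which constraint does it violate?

(i): -159 ≤ 143 ✓
(ii): 42 ≤ 107 ✓
(iii): 9 ≥ 0 ✓
(iv): 12 ≥ 0 ✓
(v): 45 ≤ 70 ✓

feasible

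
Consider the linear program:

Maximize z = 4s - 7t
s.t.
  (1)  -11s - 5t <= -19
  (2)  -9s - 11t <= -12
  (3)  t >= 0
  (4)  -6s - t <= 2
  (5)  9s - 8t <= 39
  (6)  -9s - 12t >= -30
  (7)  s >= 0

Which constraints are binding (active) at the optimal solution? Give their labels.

Extreme points and z = 4s - 7t:
  (19/11, 0) → z = 76/11
  (26/29, 53/29) → z = -267/29
  (10/3, 0) → z = 40/3

The maximum is at (10/3, 0). Substituting into each constraint, equality holds for (3) and (6); the remaining constraints have slack.

(3) and (6)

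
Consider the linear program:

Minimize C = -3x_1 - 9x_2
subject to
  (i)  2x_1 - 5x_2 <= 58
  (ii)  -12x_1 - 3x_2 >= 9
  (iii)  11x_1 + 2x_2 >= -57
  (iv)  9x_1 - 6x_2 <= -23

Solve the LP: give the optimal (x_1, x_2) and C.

x_1 = -17, x_2 = 65, minimum C = -534

Feasible corners and C = -3x_1 - 9x_2:
  (-17, 65) → C = -534
  (-41/33, 65/33) → C = -14
  (-97/21, -65/21) → C = 292/7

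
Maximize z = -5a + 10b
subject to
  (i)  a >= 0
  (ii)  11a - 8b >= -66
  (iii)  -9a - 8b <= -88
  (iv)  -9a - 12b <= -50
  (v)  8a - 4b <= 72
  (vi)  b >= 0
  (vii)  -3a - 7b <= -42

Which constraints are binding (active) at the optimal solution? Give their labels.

(ii) and (v)

Corner points and z = -5a + 10b:
  (11/10, 781/80) → z = 737/8
  (42, 66) → z = 450
  (280/39, 38/13) → z = -20/3
  (168/17, 30/17) → z = -540/17

The maximum is at (42, 66). Substituting into each constraint, equality holds for (ii) and (v); the remaining constraints have slack.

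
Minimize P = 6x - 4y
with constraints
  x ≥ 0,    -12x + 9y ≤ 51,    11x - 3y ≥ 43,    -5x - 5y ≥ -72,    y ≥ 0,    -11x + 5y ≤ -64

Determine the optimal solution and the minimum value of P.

x = 17/2, y = 59/10, minimum P = 137/5

Vertices and P = 6x - 4y:
  (72/5, 0) → P = 432/5
  (17/2, 59/10) → P = 137/5
  (64/11, 0) → P = 384/11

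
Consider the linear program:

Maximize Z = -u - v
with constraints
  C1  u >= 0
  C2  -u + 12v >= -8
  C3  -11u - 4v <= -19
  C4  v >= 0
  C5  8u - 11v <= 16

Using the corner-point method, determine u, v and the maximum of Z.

Extreme points and Z = -u - v:
  (0, 19/4) → Z = -19/4
  (19/11, 0) → Z = -19/11
  (2, 0) → Z = -2
The feasible region is unbounded (it extends along (0, 1), (11, 8)), but Z strictly decreases along every unbounded feasible direction, so there is no improving ray and the maximum is attained at a vertex.

u = 19/11, v = 0, maximum Z = -19/11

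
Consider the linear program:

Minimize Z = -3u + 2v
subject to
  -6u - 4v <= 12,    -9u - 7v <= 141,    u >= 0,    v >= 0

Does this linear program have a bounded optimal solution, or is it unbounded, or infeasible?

From the feasible point (0, 0), moving in the direction (1, 0) keeps every constraint satisfied while Z decreases without bound.

unbounded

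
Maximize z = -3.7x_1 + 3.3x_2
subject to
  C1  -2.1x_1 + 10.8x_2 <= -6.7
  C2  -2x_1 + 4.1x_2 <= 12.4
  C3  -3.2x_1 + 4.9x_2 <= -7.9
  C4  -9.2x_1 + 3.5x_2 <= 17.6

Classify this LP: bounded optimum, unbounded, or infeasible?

Vertices and z = -3.7x_1 + 3.3x_2:
  (5249/2427, -485/2427) → z = -105109/12135
  (-1627/484, -3225/847) → z = -4307/33880
The feasible region has finitely many vertices and no improving ray; the maximum is -4307/33880 at (-1627/484, -3225/847).

bounded optimum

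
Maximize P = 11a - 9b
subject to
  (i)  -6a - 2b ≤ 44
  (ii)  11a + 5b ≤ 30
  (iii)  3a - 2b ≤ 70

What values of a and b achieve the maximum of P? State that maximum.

At the optimal vertex, -6a - 2b = 44 and 3a - 2b = 70.
Solving simultaneously gives a = 26/9, b = -92/3.

a = 26/9, b = -92/3, maximum P = 2770/9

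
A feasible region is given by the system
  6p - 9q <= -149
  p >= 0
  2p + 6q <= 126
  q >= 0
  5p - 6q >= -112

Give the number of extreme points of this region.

Of the 10 pairwise boundary intersections, those satisfying every inequality are:
  (0, 149/9)
  (40/9, 527/27)
  (0, 56/3)
  (2, 61/3)

4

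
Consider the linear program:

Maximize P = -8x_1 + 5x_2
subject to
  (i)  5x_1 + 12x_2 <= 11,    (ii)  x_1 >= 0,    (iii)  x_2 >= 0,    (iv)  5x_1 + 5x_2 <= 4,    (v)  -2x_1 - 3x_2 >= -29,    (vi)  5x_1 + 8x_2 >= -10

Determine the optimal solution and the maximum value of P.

Vertices and P = -8x_1 + 5x_2:
  (0, 0) → P = 0
  (0, 4/5) → P = 4
  (4/5, 0) → P = -32/5

x_1 = 0, x_2 = 4/5, maximum P = 4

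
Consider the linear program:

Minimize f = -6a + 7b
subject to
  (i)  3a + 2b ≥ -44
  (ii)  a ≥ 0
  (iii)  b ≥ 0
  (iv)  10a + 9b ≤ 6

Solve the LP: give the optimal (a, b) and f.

Vertices and f = -6a + 7b:
  (0, 0) → f = 0
  (0, 2/3) → f = 14/3
  (3/5, 0) → f = -18/5

a = 3/5, b = 0, minimum f = -18/5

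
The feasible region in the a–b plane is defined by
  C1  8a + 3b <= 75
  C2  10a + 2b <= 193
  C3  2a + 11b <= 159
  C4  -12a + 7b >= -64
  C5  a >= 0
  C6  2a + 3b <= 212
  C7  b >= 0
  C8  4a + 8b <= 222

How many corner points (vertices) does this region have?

Of the 28 pairwise boundary intersections, those satisfying every inequality are:
  (174/41, 561/41)
  (717/92, 97/23)
  (0, 159/11)
  (16/3, 0)
  (0, 0)

5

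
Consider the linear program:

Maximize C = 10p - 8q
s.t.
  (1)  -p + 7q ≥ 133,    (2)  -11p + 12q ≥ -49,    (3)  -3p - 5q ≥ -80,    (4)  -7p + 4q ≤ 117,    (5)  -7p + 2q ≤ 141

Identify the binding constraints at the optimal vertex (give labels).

(1) and (3)

Feasible corners and C = 10p - 8q:
  (-105/26, 479/26) → C = -2441/13
  (-287/45, 814/45) → C = -9382/45
  (-265/47, 911/47) → C = -9938/47

The maximum is at (-105/26, 479/26). Substituting into each constraint, equality holds for (1) and (3); the remaining constraints have slack.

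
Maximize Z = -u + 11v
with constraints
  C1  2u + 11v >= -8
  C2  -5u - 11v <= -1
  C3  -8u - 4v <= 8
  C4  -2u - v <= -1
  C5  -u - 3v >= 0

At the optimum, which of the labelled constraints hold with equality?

Extreme points and Z = -u + 11v:
  (3, -14/11) → Z = -17
  (24/5, -8/5) → Z = -112/5
  (3/4, -1/4) → Z = -7/2

The maximum is at (3/4, -1/4). Substituting into each constraint, equality holds for C2 and C5; the remaining constraints have slack.

C2 and C5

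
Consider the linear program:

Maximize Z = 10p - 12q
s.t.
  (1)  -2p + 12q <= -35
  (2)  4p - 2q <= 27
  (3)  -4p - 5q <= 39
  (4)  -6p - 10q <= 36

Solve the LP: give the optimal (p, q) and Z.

Corner points and Z = 10p - 12q:
  (127/22, -43/22) → Z = 893/11
  (-41/46, -141/46) → Z = 641/23
  (99/26, -153/26) → Z = 1413/13

The optimum lies where 4p - 2q = 27 and -6p - 10q = 36.
Solving simultaneously gives p = 99/26, q = -153/26.

p = 99/26, q = -153/26, maximum Z = 1413/13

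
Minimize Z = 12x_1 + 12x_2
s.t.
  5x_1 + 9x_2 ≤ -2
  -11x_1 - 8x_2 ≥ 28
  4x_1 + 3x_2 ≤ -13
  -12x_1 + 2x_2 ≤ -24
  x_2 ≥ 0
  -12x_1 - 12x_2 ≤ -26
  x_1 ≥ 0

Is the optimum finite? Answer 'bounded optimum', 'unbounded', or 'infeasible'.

infeasible

The boundaries -12x_1 - 12x_2 = -26 and x_1 = 0 meet at (0, 13/6), but that point violates 5x_1 + 9x_2 ≤ -2. Every candidate vertex is excluded by some other constraint, so the feasible region is empty.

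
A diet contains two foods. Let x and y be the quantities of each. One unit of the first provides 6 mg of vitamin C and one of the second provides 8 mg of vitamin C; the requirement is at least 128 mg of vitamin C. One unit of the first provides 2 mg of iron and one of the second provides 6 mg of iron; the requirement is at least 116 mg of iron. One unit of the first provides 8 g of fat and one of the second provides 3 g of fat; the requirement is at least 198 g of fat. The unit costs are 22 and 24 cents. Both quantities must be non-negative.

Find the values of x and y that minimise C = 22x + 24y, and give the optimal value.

x = 20, y = 38/3, minimum C = 744

Extreme points and C = 22x + 24y:
  (0, 66) → C = 1584
  (58, 0) → C = 1276
  (20, 38/3) → C = 744
The feasible region is unbounded (it extends along (0, 1), (1, 0)), but C strictly increases along every unbounded feasible direction, so there is no improving ray and the minimum is attained at a vertex.

The optimum lies where 2x + 6y = 116 and 8x + 3y = 198.
Solving simultaneously gives x = 20, y = 38/3.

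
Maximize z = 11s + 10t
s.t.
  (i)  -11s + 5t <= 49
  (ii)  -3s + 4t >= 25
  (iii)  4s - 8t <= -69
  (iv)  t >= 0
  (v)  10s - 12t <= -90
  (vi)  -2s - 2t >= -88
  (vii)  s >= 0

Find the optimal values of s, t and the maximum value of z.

s = 219/11, t = 265/11, maximum z = 5059/11

Vertices and z = 11s + 10t:
  (171/16, 533/16) → z = 7211/16
  (0, 49/5) → z = 98
  (27/8, 165/16) → z = 561/4
  (0, 69/8) → z = 345/4
  (219/11, 265/11) → z = 5059/11

The optimum lies where 10s - 12t = -90 and -2s - 2t = -88.
Solving simultaneously gives s = 219/11, t = 265/11.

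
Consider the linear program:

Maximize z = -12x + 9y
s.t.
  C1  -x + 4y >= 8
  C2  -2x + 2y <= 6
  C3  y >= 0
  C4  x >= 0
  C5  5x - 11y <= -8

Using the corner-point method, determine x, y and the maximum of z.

Extreme points and z = -12x + 9y:
  (0, 2) → z = 18
  (56/9, 32/9) → z = -128/3
  (0, 3) → z = 27
The feasible region is unbounded (it extends along (11, 5), (1, 1)), but z strictly decreases along every unbounded feasible direction, so there is no improving ray and the maximum is attained at a vertex.

x = 0, y = 3, maximum z = 27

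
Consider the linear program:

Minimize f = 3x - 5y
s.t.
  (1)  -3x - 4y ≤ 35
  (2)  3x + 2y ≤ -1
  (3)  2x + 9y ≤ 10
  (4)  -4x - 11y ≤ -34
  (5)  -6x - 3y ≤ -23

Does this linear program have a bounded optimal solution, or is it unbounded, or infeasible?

infeasible

The boundaries 2x + 9y = 10 and -4x - 11y = -34 meet at (14, -2), but that point violates 3x + 2y ≤ -1. Every candidate vertex is excluded by some other constraint, so the feasible region is empty.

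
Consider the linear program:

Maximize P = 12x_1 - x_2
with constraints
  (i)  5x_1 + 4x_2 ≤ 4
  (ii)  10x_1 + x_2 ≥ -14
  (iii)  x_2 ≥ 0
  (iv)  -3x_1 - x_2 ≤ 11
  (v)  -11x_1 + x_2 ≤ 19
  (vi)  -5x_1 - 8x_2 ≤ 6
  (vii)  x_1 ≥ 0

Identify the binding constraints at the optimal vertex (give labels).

(i) and (iii)

Vertices and P = 12x_1 - x_2:
  (4/5, 0) → P = 48/5
  (0, 1) → P = -1
  (0, 0) → P = 0

The maximum is at (4/5, 0). Substituting into each constraint, equality holds for (i) and (iii); the remaining constraints have slack.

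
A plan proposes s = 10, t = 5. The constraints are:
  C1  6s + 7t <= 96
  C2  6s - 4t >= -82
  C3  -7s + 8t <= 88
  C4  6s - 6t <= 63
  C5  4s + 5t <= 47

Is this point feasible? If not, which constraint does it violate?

Constraint C5: 4s + 5t = 65, which is not ≤ 47. All other constraints are satisfied.

not feasible — violates C5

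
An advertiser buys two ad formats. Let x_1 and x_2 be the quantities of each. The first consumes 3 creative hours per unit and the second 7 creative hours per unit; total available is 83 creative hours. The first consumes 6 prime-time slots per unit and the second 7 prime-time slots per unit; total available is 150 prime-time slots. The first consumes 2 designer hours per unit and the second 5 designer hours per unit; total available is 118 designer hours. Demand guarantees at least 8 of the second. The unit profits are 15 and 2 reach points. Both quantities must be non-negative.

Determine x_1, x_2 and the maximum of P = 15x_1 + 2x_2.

x_1 = 9, x_2 = 8, maximum P = 151

Extreme points and P = 15x_1 + 2x_2:
  (0, 83/7) → P = 166/7
  (0, 8) → P = 16
  (9, 8) → P = 151

At the optimal vertex, 3x_1 + 7x_2 = 83 and x_2 = 8.
Solving simultaneously gives x_1 = 9, x_2 = 8.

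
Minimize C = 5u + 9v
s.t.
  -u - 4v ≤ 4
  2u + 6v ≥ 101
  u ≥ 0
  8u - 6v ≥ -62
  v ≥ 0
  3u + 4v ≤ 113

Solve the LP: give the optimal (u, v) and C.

u = 39/10, v = 233/15, minimum C = 1593/10

Vertices and C = 5u + 9v:
  (39/10, 233/15) → C = 1593/10
  (137/5, 77/10) → C = 2063/10
  (43/5, 109/5) → C = 1196/5

The binding constraints are 2u + 6v = 101 and 8u - 6v = -62.
Solving simultaneously gives u = 39/10, v = 233/15.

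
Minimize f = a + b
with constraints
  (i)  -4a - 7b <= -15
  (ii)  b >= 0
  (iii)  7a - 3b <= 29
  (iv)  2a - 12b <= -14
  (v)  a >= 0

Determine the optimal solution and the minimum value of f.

a = 0, b = 15/7, minimum f = 15/7

Extreme points and f = a + b:
  (41/31, 43/31) → f = 84/31
  (0, 15/7) → f = 15/7
  (5, 2) → f = 7
The feasible region is unbounded (it extends along (0, 1), (3, 7)), but f strictly increases along every unbounded feasible direction, so there is no improving ray and the minimum is attained at a vertex.

The binding constraints are -4a - 7b = -15 and a = 0.
Solving simultaneously gives a = 0, b = 15/7.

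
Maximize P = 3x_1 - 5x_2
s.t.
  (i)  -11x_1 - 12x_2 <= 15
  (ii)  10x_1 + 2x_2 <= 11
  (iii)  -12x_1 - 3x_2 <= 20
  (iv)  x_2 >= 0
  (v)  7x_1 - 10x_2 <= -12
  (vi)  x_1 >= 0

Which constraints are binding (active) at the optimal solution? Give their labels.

Corner points and P = 3x_1 - 5x_2:
  (43/57, 197/114) → P = -727/114
  (0, 11/2) → P = -55/2
  (0, 6/5) → P = -6

The maximum is at (0, 6/5). Substituting into each constraint, equality holds for (v) and (vi); the remaining constraints have slack.

(v) and (vi)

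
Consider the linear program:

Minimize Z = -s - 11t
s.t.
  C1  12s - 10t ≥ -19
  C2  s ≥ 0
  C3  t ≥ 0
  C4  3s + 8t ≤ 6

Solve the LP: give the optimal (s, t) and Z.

Vertices and Z = -s - 11t:
  (0, 0) → Z = 0
  (0, 3/4) → Z = -33/4
  (2, 0) → Z = -2

The optimum lies where s = 0 and 3s + 8t = 6.
Solving simultaneously gives s = 0, t = 3/4.

s = 0, t = 3/4, minimum Z = -33/4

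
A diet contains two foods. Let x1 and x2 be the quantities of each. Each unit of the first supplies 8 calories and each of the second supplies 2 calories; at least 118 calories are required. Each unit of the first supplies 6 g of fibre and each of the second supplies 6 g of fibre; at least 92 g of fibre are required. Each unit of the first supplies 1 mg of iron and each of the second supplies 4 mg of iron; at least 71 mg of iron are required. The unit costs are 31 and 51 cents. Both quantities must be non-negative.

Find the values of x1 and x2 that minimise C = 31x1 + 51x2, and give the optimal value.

x1 = 11, x2 = 15, minimum C = 1106

Corner points and C = 31x1 + 51x2:
  (0, 59) → C = 3009
  (71, 0) → C = 2201
  (11, 15) → C = 1106
The feasible region is unbounded (it extends along (0, 1), (1, 0)), but C strictly increases along every unbounded feasible direction, so there is no improving ray and the minimum is attained at a vertex.

At the optimal vertex, 8x1 + 2x2 = 118 and x1 + 4x2 = 71.
Solving simultaneously gives x1 = 11, x2 = 15.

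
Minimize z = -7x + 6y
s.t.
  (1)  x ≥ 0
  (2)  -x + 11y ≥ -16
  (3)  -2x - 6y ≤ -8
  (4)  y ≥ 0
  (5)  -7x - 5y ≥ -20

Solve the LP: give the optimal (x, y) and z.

Extreme points and z = -7x + 6y:
  (0, 4/3) → z = 8
  (0, 4) → z = 24
  (5/2, 1/2) → z = -29/2

x = 5/2, y = 1/2, minimum z = -29/2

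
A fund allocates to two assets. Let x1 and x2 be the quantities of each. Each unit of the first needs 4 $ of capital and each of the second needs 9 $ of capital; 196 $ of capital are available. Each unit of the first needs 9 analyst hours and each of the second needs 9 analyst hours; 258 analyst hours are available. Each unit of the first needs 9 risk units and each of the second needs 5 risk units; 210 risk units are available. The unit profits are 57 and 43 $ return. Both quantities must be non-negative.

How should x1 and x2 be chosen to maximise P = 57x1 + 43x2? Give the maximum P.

x1 = 50/3, x2 = 12, maximum P = 1466

Corner points and P = 57x1 + 43x2:
  (0, 0) → P = 0
  (0, 196/9) → P = 8428/9
  (70/3, 0) → P = 1330
  (62/5, 244/15) → P = 21094/15
  (50/3, 12) → P = 1466

The binding constraints are 9x1 + 9x2 = 258 and 9x1 + 5x2 = 210.
Solving simultaneously gives x1 = 50/3, x2 = 12.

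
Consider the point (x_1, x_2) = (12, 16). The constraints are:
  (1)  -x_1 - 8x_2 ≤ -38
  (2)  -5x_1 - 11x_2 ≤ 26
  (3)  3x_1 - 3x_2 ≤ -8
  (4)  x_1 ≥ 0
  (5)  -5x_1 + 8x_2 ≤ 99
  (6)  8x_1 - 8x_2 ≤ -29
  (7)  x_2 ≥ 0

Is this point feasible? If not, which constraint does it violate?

(1): -140 ≤ -38 ✓
(2): -236 ≤ 26 ✓
(3): -12 ≤ -8 ✓
(4): 12 ≥ 0 ✓
(5): 68 ≤ 99 ✓
(6): -32 ≤ -29 ✓
(7): 16 ≥ 0 ✓

feasible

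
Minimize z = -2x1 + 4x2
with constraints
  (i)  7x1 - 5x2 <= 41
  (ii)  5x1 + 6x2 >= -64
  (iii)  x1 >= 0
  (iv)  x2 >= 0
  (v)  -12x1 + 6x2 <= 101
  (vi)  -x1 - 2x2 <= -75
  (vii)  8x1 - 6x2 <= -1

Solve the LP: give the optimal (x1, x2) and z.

Extreme points and z = -2x1 + 4x2:
  (251/2, 335/2) → z = 419
  (124/15, 1001/30) → z = 1754/15
  (224/11, 601/22) → z = 754/11
The feasible region is unbounded (it extends along (1, 2), (5, 7)), but z strictly increases along every unbounded feasible direction, so there is no improving ray and the minimum is attained at a vertex.

At the optimal vertex, -x1 - 2x2 = -75 and 8x1 - 6x2 = -1.
Solving simultaneously gives x1 = 224/11, x2 = 601/22.

x1 = 224/11, x2 = 601/22, minimum z = 754/11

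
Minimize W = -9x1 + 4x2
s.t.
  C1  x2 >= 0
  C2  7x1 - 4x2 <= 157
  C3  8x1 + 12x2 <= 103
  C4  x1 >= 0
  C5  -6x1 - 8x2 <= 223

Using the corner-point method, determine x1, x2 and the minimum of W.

Corner points and W = -9x1 + 4x2:
  (103/8, 0) → W = -927/8
  (0, 0) → W = 0
  (0, 103/12) → W = 103/3

The binding constraints are x2 = 0 and 8x1 + 12x2 = 103.
Solving simultaneously gives x1 = 103/8, x2 = 0.

x1 = 103/8, x2 = 0, minimum W = -927/8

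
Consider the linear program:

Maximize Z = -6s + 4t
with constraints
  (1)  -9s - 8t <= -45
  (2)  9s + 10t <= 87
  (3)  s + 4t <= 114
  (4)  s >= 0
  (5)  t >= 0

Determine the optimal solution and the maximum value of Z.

s = 0, t = 87/10, maximum Z = 174/5

Corner points and Z = -6s + 4t:
  (0, 45/8) → Z = 45/2
  (5, 0) → Z = -30
  (0, 87/10) → Z = 174/5
  (29/3, 0) → Z = -58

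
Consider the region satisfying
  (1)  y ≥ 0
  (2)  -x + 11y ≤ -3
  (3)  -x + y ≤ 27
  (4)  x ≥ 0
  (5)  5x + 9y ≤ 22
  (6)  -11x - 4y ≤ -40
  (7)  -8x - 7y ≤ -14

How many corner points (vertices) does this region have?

The feasible vertices (each the meet of two boundaries and inside every other half-plane) are:
  (22/5, 0)
  (40/11, 0)
  (269/64, 7/64)
  (452/125, 7/125)

4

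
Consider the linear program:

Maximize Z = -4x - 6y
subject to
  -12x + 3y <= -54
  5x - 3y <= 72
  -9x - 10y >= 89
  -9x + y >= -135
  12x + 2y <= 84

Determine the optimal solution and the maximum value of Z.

Corner points and Z = -4x - 6y:
  (-18/7, -198/7) → Z = 180
  (13/7, -74/7) → Z = 56
  (453/77, -1093/77) → Z = 678/11

At the optimal vertex, -12x + 3y = -54 and 5x - 3y = 72.
Solving simultaneously gives x = -18/7, y = -198/7.

x = -18/7, y = -198/7, maximum Z = 180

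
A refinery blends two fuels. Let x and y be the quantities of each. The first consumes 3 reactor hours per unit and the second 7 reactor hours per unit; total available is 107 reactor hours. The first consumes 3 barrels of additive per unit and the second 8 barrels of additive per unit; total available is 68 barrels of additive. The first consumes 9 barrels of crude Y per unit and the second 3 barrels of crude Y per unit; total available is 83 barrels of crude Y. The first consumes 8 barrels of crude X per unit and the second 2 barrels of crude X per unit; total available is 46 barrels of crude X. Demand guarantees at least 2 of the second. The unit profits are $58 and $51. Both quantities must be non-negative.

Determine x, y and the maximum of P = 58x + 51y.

Feasible corners and P = 58x + 51y:
  (0, 17/2) → P = 867/2
  (0, 2) → P = 102
  (4, 7) → P = 589
  (21/4, 2) → P = 813/2

The optimum lies where 3x + 8y = 68 and 8x + 2y = 46.
Solving simultaneously gives x = 4, y = 7.

x = 4, y = 7, maximum P = 589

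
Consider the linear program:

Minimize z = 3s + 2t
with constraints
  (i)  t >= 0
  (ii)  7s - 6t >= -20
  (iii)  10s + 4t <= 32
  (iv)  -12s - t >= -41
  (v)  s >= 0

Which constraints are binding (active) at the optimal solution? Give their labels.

(i) and (v)

Corner points and z = 3s + 2t:
  (16/5, 0) → z = 48/5
  (0, 0) → z = 0
  (14/11, 53/11) → z = 148/11
  (0, 10/3) → z = 20/3

The minimum is at (0, 0). Substituting into each constraint, equality holds for (i) and (v); the remaining constraints have slack.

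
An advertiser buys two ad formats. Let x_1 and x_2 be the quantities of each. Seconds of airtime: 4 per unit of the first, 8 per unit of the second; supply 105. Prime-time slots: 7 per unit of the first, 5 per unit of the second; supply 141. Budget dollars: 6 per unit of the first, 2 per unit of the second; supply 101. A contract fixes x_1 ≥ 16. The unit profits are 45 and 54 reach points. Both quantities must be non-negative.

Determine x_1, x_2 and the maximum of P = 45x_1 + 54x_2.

x_1 = 16, x_2 = 5/2, maximum P = 855

Feasible corners and P = 45x_1 + 54x_2:
  (101/6, 0) → P = 1515/2
  (16, 0) → P = 720
  (16, 5/2) → P = 855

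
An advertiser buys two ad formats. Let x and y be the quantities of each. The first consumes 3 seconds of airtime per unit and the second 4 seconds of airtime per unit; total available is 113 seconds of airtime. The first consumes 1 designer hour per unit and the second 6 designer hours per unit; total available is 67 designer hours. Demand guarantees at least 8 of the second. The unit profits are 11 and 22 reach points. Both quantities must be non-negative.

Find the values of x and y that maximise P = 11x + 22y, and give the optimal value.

Vertices and P = 11x + 22y:
  (0, 67/6) → P = 737/3
  (0, 8) → P = 176
  (19, 8) → P = 385

x = 19, y = 8, maximum P = 385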